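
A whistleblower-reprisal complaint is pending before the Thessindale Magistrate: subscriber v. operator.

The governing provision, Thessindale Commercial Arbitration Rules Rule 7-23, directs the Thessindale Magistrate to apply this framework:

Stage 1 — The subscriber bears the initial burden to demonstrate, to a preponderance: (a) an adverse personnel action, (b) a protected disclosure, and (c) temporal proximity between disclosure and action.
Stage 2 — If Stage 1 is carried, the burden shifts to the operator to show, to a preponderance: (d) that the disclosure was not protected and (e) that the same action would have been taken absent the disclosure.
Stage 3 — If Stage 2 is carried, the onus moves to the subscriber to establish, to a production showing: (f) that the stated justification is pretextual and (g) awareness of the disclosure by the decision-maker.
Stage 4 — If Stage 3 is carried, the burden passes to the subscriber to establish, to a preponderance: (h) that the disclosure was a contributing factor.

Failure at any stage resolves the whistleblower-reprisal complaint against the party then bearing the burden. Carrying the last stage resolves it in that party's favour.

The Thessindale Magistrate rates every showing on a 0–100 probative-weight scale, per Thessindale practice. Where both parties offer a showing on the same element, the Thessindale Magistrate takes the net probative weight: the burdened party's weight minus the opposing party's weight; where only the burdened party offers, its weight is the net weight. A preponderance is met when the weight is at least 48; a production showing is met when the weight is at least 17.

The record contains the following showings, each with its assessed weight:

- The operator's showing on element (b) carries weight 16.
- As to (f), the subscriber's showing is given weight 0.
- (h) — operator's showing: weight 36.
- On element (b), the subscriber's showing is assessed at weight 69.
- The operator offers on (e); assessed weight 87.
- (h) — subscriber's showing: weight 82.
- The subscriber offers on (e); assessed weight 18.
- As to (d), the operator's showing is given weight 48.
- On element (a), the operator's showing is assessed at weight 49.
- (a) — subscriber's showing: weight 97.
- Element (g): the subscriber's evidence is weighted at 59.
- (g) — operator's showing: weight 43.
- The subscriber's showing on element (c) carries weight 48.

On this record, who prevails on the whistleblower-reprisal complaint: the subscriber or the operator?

operator

Stage 1 (subscriber, a preponderance, weight is at least 48): (a) net 97−49=48 ≥ 48 — meets; (b) net 69−16=53 ≥ 48 — meets; (c) 48 ≥ 48 — meets.
  All elements met. The burden passes to the operator.
Stage 2 (operator, a preponderance, weight is at least 48): (d) 48 ≥ 48 — meets; (e) net 87−18=69 ≥ 48 — meets.
  Stage 2 carried; the burden shifts to the subscriber.
Stage 3 (subscriber, a production showing, weight is at least 17): (f) 0 < 17 — fails; (g) net 59−43=16 < 17 — fails.
  Not every element is met, so the subscriber fails to carry Stage 3.
The analysis ends at Stage 3; the operator prevails.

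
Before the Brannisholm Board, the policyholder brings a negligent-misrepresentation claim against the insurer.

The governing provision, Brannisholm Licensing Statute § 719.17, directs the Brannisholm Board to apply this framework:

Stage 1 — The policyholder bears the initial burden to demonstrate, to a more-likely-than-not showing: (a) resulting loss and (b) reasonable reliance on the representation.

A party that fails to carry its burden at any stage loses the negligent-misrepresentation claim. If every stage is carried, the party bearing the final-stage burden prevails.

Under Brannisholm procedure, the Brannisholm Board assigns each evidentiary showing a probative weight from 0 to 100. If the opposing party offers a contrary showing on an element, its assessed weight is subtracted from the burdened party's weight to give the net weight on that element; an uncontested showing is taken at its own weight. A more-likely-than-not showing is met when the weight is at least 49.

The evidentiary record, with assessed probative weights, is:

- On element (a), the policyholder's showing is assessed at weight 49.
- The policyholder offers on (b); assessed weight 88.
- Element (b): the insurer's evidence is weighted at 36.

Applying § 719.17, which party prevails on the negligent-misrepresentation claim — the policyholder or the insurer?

Stage 1 — burden on policyholder; standard: a more-likely-than-not showing (weight is at least 49).
    (a): 49 ≥ 49 [met]
    (b): 88 − 36 = 52 ≥ 49 [met]
  Stage 1 carried; the final stage is satisfied.
With every stage satisfied, the policyholder prevails.

policyholder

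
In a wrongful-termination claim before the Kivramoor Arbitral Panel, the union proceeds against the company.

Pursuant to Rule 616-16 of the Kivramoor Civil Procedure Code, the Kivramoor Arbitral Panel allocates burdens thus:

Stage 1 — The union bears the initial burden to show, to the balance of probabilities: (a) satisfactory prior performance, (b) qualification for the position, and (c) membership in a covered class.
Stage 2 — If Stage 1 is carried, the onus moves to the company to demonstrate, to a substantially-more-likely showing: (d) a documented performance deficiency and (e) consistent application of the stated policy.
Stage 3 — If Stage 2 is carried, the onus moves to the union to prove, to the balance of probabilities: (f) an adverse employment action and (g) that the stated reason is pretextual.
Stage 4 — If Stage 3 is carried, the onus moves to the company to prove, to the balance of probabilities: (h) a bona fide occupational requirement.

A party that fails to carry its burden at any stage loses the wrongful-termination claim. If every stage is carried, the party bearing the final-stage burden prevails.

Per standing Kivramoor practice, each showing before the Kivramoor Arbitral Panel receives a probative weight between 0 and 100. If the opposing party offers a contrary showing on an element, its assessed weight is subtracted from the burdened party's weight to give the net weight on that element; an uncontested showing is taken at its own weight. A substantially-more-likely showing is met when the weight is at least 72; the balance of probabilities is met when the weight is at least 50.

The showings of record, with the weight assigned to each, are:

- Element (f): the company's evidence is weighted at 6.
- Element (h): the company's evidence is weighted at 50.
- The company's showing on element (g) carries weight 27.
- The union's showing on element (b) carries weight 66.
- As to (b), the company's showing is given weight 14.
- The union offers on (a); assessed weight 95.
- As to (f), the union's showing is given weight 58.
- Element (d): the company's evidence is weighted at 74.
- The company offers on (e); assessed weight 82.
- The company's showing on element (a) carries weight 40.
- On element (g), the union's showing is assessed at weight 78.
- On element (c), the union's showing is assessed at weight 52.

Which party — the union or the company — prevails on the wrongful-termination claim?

company

Stage 1 (union, the balance of probabilities, weight is at least 50): (a) net 95−40=55 ≥ 50 — meets; (b) net 66−14=52 ≥ 50 — meets; (c) 52 ≥ 50 — meets.
  Stage 1 is satisfied; the onus moves to the company.
Stage 2 (company, a substantially-more-likely showing, weight is at least 72): (d) 74 ≥ 72 — meets; (e) 82 ≥ 72 — meets.
  All elements met. The burden passes to the union.
Stage 3 (union, the balance of probabilities, weight is at least 50): (f) net 58−6=52 ≥ 50 — meets; (g) net 78−27=51 ≥ 50 — meets.
  Stage 3 carried; the burden shifts to the company.
Stage 4 (company, the balance of probabilities, weight is at least 50): (h) 50 ≥ 50 — meets.
  All elements met at the final stage.
Every stage carried; the company prevails.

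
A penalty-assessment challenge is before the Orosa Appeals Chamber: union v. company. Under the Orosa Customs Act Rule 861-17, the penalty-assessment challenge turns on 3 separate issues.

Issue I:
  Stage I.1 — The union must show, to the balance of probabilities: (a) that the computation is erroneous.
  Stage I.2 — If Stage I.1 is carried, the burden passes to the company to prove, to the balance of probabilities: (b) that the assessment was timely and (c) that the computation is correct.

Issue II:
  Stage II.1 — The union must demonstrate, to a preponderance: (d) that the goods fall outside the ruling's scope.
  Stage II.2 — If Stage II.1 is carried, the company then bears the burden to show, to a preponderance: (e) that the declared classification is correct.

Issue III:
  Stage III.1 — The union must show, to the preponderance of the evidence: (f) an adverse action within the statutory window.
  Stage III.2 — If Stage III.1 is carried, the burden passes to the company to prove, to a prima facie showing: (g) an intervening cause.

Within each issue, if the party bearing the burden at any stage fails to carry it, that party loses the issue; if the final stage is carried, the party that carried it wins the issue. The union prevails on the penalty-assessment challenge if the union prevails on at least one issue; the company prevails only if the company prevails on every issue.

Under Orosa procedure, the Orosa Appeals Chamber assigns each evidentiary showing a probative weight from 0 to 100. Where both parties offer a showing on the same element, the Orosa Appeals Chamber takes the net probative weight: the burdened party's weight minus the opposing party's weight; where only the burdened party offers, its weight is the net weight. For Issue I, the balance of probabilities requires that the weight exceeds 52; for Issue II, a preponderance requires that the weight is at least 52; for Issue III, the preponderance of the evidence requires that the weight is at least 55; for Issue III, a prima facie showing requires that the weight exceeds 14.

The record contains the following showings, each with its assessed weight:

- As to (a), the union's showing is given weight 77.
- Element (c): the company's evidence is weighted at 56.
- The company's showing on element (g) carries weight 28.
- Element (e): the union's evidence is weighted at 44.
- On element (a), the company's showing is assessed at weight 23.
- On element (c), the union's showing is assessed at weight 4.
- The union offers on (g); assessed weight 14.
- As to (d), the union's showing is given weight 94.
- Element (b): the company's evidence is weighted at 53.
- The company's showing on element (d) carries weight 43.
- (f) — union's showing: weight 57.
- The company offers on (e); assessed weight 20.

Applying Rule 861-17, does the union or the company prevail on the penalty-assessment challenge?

— Issue I —
Stage I.1 (union, the balance of probabilities, weight exceeds 52): (a) net 77−23=54 > 52 — meets.
  All elements met. The burden passes to the company.
Stage I.2 (company, the balance of probabilities, weight exceeds 52): (b) 53 > 52 — meets; (c) net 56−4=52 ≤ 52 — fails.
  The company does not carry Stage I.2.
So the union prevails on this issue.
— Issue II —
At Stage II.1 the union must meet a preponderance (weight is at least 52): on (d) the weight is 94 less the opposing 43 gives net 51, < 52, so (d) does not meet the standard.
  Stage II.1 not carried; the union fails its burden.
The company prevails on this issue.
— Issue III —
At Stage III.1 the union must meet the preponderance of the evidence (weight is at least 55): on (f) the weight is 57, ≥ 55, so (f) meets the standard.
  All elements met. The burden passes to the company.
At Stage III.2 the company must meet a prima facie showing (weight exceeds 14): on (g) the weight is 28 less the opposing 14 gives net 14, which does not exceed 14, so (g) does not meet the standard.
  Stage III.2 not carried; the company fails its burden.
So the union prevails on this issue.
Per-issue: Issue I → union; Issue II → company; Issue III → union. The union must prevail on at least one issue; overall, the union prevails.

union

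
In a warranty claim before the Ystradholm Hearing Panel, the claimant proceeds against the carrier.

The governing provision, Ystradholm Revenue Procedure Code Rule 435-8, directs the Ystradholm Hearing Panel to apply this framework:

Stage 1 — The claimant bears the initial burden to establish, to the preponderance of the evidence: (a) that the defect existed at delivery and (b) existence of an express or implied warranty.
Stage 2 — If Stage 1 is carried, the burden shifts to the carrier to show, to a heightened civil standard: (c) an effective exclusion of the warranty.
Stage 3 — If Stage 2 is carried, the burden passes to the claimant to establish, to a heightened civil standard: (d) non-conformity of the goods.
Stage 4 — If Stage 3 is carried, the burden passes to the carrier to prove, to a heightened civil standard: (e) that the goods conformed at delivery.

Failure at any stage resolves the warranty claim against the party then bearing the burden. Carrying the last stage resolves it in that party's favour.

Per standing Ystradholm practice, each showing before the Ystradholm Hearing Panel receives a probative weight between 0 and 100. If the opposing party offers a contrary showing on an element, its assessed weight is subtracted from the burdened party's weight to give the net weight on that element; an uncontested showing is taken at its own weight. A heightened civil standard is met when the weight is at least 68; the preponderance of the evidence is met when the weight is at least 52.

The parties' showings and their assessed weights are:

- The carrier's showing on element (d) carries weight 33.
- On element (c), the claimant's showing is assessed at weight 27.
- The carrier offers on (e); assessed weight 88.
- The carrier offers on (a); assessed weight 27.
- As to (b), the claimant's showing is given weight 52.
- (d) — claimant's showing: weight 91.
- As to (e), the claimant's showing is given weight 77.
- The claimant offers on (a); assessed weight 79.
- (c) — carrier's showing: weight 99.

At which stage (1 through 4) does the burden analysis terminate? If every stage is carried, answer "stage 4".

stage 3

Stage 1 — burden on claimant; standard: the preponderance of the evidence (weight is at least 52).
    (a): 79 − 27 = 52 ≥ 52 [met]
    (b): 52 ≥ 52 [met]
  All elements met. The burden passes to the carrier.
Stage 2 — burden on carrier; standard: a heightened civil standard (weight is at least 68).
    (c): 99 − 27 = 72 ≥ 68 [met]
  Stage 2 carried; the burden shifts to the claimant.
Stage 3 — burden on claimant; standard: a heightened civil standard (weight is at least 68).
    (d): 91 − 33 = 58 < 68 [not met]
  The claimant does not carry Stage 3.
So the carrier prevails.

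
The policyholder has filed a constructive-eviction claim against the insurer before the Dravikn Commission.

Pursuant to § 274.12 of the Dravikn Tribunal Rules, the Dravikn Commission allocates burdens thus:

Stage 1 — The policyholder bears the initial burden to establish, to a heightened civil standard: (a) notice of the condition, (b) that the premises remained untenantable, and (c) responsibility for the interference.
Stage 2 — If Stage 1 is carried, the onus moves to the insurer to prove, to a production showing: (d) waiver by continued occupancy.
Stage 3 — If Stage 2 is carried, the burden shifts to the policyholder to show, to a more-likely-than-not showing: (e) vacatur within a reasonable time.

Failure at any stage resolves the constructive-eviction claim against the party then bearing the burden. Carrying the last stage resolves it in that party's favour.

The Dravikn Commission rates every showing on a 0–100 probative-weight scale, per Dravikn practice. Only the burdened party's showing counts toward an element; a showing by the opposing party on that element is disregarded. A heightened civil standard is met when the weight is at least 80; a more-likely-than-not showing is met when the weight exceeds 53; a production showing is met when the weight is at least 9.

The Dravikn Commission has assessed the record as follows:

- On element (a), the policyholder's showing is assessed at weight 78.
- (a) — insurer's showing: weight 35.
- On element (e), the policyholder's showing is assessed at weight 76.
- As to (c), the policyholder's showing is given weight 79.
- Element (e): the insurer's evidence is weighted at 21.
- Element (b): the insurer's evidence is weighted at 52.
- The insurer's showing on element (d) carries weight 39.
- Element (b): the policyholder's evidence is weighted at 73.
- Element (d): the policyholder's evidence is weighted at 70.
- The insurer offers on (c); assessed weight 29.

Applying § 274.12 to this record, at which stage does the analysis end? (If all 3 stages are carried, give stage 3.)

At Stage 1 the policyholder must meet a heightened civil standard (weight is at least 80): on (a) the weight is 78 (the insurer's 35 is given no effect), < 80, so (a) does not meet the standard; on (b) the weight is 73 (the insurer's 52 is given no effect), which does not reach 80, so (b) does not meet the standard; on (c) the weight is 79 (the insurer's 29 is given no effect), which does not reach 80, so (c) does not meet the standard.
  Not every element is met, so the policyholder fails to carry Stage 1.
So the insurer prevails.

stage 1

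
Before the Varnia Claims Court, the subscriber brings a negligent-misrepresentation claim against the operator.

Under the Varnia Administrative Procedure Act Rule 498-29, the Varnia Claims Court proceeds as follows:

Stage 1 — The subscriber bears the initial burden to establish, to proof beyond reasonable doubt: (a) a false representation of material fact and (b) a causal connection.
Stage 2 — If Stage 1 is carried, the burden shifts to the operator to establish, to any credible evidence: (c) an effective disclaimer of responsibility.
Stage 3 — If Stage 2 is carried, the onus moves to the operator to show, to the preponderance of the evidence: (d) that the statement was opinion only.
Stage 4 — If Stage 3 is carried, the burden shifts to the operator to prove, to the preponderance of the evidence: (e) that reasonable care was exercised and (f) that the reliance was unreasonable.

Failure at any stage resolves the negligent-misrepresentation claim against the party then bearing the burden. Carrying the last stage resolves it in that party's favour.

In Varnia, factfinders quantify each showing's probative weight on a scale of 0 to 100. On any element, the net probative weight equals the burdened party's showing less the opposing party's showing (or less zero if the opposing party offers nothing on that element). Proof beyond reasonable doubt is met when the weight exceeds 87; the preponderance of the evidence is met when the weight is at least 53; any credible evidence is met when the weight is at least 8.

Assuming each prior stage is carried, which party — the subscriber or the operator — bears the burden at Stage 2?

Stage 2's rule assigns the burden to the operator (to any credible evidence).

operator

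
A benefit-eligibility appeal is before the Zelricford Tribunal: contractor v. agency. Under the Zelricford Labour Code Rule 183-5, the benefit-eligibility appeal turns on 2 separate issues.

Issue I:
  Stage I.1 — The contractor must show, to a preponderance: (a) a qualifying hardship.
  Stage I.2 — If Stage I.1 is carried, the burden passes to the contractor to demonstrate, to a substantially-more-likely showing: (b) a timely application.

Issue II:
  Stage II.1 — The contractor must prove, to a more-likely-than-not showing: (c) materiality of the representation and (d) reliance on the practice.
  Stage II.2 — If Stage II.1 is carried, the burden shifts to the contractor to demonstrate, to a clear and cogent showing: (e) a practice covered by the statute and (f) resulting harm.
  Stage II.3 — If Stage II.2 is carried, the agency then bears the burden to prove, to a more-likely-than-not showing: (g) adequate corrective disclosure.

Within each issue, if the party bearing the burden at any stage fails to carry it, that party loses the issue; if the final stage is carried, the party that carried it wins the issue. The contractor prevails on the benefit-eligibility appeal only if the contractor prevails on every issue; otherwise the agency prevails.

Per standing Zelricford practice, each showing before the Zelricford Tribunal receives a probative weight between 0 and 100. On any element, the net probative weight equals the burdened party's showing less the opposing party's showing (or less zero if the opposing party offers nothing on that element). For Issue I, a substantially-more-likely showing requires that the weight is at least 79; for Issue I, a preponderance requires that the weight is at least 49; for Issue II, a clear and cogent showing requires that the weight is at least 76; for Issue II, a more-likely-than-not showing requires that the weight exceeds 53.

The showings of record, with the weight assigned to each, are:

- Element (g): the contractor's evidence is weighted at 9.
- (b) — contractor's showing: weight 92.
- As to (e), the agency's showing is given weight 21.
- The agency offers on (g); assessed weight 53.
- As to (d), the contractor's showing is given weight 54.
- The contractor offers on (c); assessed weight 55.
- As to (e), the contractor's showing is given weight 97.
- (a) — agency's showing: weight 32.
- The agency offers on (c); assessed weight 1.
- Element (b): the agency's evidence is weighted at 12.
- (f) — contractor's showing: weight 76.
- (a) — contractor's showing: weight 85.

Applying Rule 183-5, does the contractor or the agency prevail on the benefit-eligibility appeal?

contractor

— Issue I —
Stage I.1 (contractor, a preponderance, weight is at least 49): (a) net 85−32=53 ≥ 49 — meets.
  Stage I.1 is satisfied; the contractor continues to bear the burden.
Stage I.2 (contractor, a substantially-more-likely showing, weight is at least 79): (b) net 92−12=80 ≥ 79 — meets.
  Stage I.2 carried; the final stage is satisfied.
With every stage satisfied, the contractor prevails on this issue.
— Issue II —
Stage II.1 (contractor, a more-likely-than-not showing, weight exceeds 53): (c) net 55−1=54 > 53 — meets; (d) 54 > 53 — meets.
  All elements met. The contractor retains the burden for Stage II.2.
Stage II.2 (contractor, a clear and cogent showing, weight is at least 76): (e) net 97−21=76 ≥ 76 — meets; (f) 76 ≥ 76 — meets.
  All elements met. The burden passes to the agency.
Stage II.3 (agency, a more-likely-than-not showing, weight exceeds 53): (g) net 53−9=44 ≤ 53 — fails.
  Stage II.3 not carried; the agency fails its burden.
The contractor prevails on this issue.
Per-issue: Issue I → contractor; Issue II → contractor. The contractor must prevail on every issue; overall, the contractor prevails.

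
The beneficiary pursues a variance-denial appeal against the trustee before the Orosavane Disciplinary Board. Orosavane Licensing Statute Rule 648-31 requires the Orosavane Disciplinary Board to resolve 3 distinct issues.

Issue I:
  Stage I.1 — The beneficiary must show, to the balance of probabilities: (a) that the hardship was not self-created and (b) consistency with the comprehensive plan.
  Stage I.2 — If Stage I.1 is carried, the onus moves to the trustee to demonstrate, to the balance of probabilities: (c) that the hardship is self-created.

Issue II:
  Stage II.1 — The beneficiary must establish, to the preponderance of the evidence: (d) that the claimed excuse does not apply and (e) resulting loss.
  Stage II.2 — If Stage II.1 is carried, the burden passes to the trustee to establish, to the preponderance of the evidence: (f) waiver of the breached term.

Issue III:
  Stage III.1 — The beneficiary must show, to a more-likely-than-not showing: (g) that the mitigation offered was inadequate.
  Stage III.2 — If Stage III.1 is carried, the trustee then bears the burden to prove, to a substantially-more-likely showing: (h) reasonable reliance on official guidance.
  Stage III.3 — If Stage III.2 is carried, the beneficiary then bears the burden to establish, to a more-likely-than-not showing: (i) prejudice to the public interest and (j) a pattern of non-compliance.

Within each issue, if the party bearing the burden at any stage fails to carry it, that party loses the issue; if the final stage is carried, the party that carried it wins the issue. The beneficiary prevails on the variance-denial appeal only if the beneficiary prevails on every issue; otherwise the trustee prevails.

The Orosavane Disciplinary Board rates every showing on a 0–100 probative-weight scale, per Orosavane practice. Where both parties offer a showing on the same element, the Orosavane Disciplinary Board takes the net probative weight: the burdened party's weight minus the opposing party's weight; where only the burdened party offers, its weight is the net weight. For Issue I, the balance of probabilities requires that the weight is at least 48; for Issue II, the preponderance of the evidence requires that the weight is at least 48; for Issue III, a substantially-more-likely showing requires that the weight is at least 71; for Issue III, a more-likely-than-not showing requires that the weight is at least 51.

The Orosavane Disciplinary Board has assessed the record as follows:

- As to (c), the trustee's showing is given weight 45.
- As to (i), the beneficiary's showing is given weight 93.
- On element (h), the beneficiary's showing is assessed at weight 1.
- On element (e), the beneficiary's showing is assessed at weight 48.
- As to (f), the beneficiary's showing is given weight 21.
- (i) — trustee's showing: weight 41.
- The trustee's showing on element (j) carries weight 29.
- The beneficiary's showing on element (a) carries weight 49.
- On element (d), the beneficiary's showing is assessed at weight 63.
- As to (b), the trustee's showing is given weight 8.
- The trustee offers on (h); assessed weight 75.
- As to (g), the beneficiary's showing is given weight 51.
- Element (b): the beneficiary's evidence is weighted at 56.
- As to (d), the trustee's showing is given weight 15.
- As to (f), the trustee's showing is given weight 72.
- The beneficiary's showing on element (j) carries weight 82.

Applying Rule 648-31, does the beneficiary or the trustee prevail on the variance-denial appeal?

trustee

— Issue I —
Stage I.1 — burden on beneficiary; standard: the balance of probabilities (weight is at least 48).
    (a): 49 ≥ 48 [met]
    (b): 56 − 8 = 48 ≥ 48 [met]
  All elements met. The burden passes to the trustee.
Stage I.2 — burden on trustee; standard: the balance of probabilities (weight is at least 48).
    (c): 45 < 48 [not met]
  Stage I.2 not carried; the trustee fails its burden.
So the beneficiary prevails on this issue.
— Issue II —
Stage II.1 — burden on beneficiary; standard: the preponderance of the evidence (weight is at least 48).
    (d): 63 − 15 = 48 ≥ 48 [met]
    (e): 48 ≥ 48 [met]
  Stage II.1 is satisfied; the onus moves to the trustee.
Stage II.2 — burden on trustee; standard: the preponderance of the evidence (weight is at least 48).
    (f): 72 − 21 = 51 ≥ 48 [met]
  The trustee carries the last stage.
Every stage carried; the trustee prevails on this issue.
— Issue III —
Stage III.1 — burden on beneficiary; standard: a more-likely-than-not showing (weight is at least 51).
    (g): 51 ≥ 51 [met]
  All elements met. The burden passes to the trustee.
Stage III.2 — burden on trustee; standard: a substantially-more-likely showing (weight is at least 71).
    (h): 75 − 1 = 74 ≥ 71 [met]
  The trustee carries Stage III.2; the beneficiary now bears the burden.
Stage III.3 — burden on beneficiary; standard: a more-likely-than-not showing (weight is at least 51).
    (i): 93 − 41 = 52 ≥ 51 [met]
    (j): 82 − 29 = 53 ≥ 51 [met]
  The beneficiary carries the last stage.
All stages carried — the beneficiary prevails on this issue.
Per-issue: Issue I → beneficiary; Issue II → trustee; Issue III → beneficiary. The beneficiary must prevail on every issue; overall, the trustee prevails.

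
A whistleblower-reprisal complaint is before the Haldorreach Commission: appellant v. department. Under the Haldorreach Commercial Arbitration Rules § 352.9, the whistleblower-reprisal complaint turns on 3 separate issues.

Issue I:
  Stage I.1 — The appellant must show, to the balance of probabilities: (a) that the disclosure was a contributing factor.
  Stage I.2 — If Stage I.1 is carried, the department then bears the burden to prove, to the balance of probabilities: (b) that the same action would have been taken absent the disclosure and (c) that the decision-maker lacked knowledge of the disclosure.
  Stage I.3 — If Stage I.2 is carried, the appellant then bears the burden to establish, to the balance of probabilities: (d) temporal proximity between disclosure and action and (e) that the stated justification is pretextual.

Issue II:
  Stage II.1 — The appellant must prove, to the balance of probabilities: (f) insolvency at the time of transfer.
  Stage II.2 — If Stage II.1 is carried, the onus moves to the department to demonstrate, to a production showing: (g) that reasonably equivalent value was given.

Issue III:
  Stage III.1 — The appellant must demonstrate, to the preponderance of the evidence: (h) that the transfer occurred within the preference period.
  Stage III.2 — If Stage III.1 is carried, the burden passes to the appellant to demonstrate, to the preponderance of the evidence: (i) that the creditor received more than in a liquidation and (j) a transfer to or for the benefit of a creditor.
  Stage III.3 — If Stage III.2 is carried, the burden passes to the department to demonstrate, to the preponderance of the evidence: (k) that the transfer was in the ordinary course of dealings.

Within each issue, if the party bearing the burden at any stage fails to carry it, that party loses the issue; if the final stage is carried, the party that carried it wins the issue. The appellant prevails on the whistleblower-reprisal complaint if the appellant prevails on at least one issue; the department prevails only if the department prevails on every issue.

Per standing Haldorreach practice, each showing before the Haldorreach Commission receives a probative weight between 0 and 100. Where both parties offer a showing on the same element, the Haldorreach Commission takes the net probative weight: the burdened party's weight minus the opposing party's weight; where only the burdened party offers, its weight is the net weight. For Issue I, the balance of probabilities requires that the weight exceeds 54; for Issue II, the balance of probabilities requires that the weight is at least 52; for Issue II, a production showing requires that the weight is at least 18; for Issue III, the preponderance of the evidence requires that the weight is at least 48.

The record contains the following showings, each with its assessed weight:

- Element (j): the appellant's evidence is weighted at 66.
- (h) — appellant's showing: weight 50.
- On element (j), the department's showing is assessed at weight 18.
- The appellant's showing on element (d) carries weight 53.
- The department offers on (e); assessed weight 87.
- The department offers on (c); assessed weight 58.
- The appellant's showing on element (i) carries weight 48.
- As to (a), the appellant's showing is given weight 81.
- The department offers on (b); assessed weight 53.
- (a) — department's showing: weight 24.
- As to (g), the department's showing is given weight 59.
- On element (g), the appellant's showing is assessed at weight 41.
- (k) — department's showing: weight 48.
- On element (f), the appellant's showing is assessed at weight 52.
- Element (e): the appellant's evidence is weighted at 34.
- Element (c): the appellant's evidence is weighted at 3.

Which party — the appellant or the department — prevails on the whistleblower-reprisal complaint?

appellant

— Issue I —
At Stage I.1 the appellant must meet the balance of probabilities (weight exceeds 54): on (a) the weight is 81 less the opposing 24 gives net 57, which does exceed 54, so (a) meets the standard.
  Stage I.1 carried; the burden shifts to the department.
At Stage I.2 the department must meet the balance of probabilities (weight exceeds 54): on (b) the weight is 53, ≤ 54, so (b) does not meet the standard; on (c) the weight is 58 less the opposing 3 gives net 55, > 54, so (c) meets the standard.
  The department does not carry Stage I.2.
The appellant prevails on this issue.
— Issue II —
Stage II.1 (appellant, the balance of probabilities, weight is at least 52): (f) 52 ≥ 52 — meets.
  All elements met. The burden passes to the department.
Stage II.2 (department, a production showing, weight is at least 18): (g) net 59−41=18 ≥ 18 — meets.
  Stage II.2 carried; the final stage is satisfied.
With every stage satisfied, the department prevails on this issue.
— Issue III —
At Stage III.1 the appellant must meet the preponderance of the evidence (weight is at least 48): on (h) the weight is 50, which does reach 48, so (h) meets the standard.
  All elements met. The appellant retains the burden for Stage III.2.
At Stage III.2 the appellant must meet the preponderance of the evidence (weight is at least 48): on (i) the weight is 48, which does reach 48, so (i) meets the standard; on (j) the weight is 66 less the opposing 18 gives net 48, which does reach 48, so (j) meets the standard.
  The appellant carries Stage III.2; the department now bears the burden.
At Stage III.3 the department must meet the preponderance of the evidence (weight is at least 48): on (k) the weight is 48, ≥ 48, so (k) meets the standard.
  Stage III.3 carried; the final stage is satisfied.
Every stage carried; the department prevails on this issue.
Per-issue: Issue I → appellant; Issue II → department; Issue III → department. The appellant must prevail on at least one issue; overall, the appellant prevails.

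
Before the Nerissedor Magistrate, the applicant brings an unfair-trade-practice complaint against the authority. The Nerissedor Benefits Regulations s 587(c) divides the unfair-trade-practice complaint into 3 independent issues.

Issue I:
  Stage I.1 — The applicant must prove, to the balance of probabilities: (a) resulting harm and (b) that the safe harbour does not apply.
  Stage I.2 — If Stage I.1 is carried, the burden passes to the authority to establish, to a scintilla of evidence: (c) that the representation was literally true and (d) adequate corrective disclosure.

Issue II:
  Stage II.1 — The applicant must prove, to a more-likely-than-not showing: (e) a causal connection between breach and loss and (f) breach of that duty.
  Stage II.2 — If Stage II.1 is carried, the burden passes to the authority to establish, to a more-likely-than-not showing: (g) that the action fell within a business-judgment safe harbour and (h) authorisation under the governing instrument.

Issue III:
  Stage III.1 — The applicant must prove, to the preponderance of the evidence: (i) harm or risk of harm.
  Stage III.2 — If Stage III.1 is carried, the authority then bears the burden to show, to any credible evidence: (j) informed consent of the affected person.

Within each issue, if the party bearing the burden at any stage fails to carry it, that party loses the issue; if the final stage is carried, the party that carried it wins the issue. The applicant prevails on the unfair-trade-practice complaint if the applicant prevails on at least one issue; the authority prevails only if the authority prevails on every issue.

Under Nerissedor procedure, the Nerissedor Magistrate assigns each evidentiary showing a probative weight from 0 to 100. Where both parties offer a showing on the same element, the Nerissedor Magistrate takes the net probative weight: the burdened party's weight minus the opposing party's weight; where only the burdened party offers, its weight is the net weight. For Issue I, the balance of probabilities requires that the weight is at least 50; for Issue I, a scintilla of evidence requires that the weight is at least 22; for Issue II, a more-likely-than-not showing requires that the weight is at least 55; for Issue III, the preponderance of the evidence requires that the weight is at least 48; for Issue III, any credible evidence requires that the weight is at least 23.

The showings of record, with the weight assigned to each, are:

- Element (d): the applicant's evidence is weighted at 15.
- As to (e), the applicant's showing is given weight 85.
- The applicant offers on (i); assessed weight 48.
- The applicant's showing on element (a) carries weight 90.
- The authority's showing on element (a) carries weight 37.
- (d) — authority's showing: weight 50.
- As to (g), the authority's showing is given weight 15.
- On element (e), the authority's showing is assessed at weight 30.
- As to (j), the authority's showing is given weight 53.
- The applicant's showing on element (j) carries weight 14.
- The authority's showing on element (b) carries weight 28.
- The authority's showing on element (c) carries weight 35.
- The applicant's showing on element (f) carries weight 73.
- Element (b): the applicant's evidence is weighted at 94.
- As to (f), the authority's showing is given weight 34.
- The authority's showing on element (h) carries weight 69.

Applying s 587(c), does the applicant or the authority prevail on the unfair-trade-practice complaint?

— Issue I —
At Stage I.1 the applicant must meet the balance of probabilities (weight is at least 50): on (a) the weight is 90 less the opposing 37 gives net 53, ≥ 50, so (a) meets the standard; on (b) the weight is 94 less the opposing 28 gives net 66, which does reach 50, so (b) meets the standard.
  Stage I.1 is satisfied; the onus moves to the authority.
At Stage I.2 the authority must meet a scintilla of evidence (weight is at least 22): on (c) the weight is 35, ≥ 22, so (c) meets the standard; on (d) the weight is 50 less the opposing 15 gives net 35, which does reach 22, so (d) meets the standard.
  Stage I.2 carried; the final stage is satisfied.
All stages carried — the authority prevails on this issue.
— Issue II —
Stage II.1 (applicant, a more-likely-than-not showing, weight is at least 55): (e) net 85−30=55 ≥ 55 — meets; (f) net 73−34=39 < 55 — fails.
  Stage II.1 not carried; the applicant fails its burden.
The analysis ends at Stage II.1; the authority prevails on this issue.
— Issue III —
At Stage III.1 the applicant must meet the preponderance of the evidence (weight is at least 48): on (i) the weight is 48, which does reach 48, so (i) meets the standard.
  Stage III.1 is satisfied; the onus moves to the authority.
At Stage III.2 the authority must meet any credible evidence (weight is at least 23): on (j) the weight is 53 less the opposing 14 gives net 39, which does reach 23, so (j) meets the standard.
  The authority carries the last stage.
With every stage satisfied, the authority prevails on this issue.
Per-issue: Issue I → authority; Issue II → authority; Issue III → authority. The applicant must prevail on at least one issue; overall, the authority prevails.

authority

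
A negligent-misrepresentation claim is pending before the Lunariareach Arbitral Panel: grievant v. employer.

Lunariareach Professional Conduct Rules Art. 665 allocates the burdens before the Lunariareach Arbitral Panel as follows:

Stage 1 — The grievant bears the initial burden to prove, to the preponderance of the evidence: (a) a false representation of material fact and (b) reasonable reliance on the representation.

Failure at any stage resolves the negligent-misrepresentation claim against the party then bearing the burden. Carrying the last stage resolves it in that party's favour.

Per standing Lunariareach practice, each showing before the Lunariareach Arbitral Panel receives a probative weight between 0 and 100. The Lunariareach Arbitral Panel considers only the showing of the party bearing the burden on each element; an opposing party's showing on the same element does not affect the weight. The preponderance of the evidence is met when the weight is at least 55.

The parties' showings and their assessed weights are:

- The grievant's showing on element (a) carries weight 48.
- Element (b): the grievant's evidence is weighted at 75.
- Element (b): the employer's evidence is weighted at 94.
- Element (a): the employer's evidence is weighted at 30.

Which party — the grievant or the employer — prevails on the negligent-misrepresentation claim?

employer

Stage 1 — burden on grievant; standard: the preponderance of the evidence (weight is at least 55).
    (a): 48 (employer's 30 disregarded) < 55 [not met]
    (b): 75 (employer's 94 disregarded) ≥ 55 [met]
  Not every element is met, so the grievant fails to carry Stage 1.
The employer prevails.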